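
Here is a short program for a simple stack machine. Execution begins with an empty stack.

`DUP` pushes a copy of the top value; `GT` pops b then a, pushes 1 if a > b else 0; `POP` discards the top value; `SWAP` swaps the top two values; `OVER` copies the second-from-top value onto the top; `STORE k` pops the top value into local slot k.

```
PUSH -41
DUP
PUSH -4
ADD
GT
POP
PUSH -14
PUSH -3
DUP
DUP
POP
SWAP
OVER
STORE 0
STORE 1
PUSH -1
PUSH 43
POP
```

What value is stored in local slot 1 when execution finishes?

PUSH -41 -> [-41]
DUP      -> [-41, -41]
PUSH -4  -> [-41, -41, -4]
ADD      -> [-41, -45]
GT       -> [1]
POP      -> []
PUSH -14 -> [-14]
PUSH -3  -> [-14, -3]
DUP      -> [-14, -3, -3]
DUP      -> [-14, -3, -3, -3]
POP      -> [-14, -3, -3]
SWAP     -> [-14, -3, -3]
OVER     -> [-14, -3, -3, -3]
STORE 0  -> [-14, -3, -3]
STORE 1  -> [-14, -3]
PUSH -1  -> [-14, -3, -1]
PUSH 43  -> [-14, -3, -1, 43]
POP      -> [-14, -3, -1]

-3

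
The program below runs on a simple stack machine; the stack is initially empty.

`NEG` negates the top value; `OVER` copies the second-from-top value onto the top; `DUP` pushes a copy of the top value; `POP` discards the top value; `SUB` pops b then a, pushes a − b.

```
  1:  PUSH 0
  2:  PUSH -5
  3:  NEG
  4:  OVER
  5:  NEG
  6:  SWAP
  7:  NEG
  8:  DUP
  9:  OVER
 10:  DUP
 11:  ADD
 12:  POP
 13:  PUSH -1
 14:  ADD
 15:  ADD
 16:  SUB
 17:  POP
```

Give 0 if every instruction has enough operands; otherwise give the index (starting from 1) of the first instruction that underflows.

0

PUSH 0   0
PUSH -5  0 -5
NEG      0 5
OVER     0 5 0
NEG      0 5 0
SWAP     0 0 5
NEG      0 0 -5
DUP      0 0 -5 -5
OVER     0 0 -5 -5 -5
DUP      0 0 -5 -5 -5 -5
ADD      0 0 -5 -5 -10
POP      0 0 -5 -5
PUSH -1  0 0 -5 -5 -1
ADD      0 0 -5 -6
ADD      0 0 -11
SUB      0 11
POP      0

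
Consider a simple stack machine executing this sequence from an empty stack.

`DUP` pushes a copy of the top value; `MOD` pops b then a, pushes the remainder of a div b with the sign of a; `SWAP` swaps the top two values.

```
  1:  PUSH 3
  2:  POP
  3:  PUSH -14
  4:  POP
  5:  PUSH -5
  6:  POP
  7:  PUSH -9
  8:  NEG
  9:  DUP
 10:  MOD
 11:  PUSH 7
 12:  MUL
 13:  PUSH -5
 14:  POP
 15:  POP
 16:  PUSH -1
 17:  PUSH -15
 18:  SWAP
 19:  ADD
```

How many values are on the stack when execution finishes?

PUSH 3   → 3
POP      → (empty)
PUSH -14 → -14
POP      → (empty)
PUSH -5  → -5
POP      → (empty)
PUSH -9  → -9
NEG      → 9
DUP      → 9 9
MOD      → 0
PUSH 7   → 0 7
MUL      → 0
PUSH -5  → 0 -5
POP      → 0
POP      → (empty)
PUSH -1  → -1
PUSH -15 → -1 -15
SWAP     → -15 -1
ADD      → -16

1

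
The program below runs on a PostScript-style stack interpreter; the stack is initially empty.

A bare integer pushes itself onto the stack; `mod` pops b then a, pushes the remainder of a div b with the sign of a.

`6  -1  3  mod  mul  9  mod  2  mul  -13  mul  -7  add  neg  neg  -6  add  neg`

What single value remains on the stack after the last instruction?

-143

6   -> [6]
-1  -> [6, -1]
3   -> [6, -1, 3]
mod -> [6, -1]
mul -> [-6]
9   -> [-6, 9]
mod -> [-6]
2   -> [-6, 2]
mul -> [-12]
-13 -> [-12, -13]
mul -> [156]
-7  -> [156, -7]
add -> [149]
neg -> [-149]
neg -> [149]
-6  -> [149, -6]
add -> [143]
neg -> [-143]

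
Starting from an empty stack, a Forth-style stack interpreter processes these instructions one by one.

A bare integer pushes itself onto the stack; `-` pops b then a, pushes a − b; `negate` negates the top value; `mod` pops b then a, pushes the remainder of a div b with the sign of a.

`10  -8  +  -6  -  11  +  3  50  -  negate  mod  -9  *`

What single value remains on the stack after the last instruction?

10     : [10]
-8     : [10, -8]
+      : [2]
-6     : [2, -6]
-      : [8]
11     : [8, 11]
+      : [19]
3      : [19, 3]
50     : [19, 3, 50]
-      : [19, -47]
negate : [19, 47]
mod    : [19]
-9     : [19, -9]
*      : [-171]

-171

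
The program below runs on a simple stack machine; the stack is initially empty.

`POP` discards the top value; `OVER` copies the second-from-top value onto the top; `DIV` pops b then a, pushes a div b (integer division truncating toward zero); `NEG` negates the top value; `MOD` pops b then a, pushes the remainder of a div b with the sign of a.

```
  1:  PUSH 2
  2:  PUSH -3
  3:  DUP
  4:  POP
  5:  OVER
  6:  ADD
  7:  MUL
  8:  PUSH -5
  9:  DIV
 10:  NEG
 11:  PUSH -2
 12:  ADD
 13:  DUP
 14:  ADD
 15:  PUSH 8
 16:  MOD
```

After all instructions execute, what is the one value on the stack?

-4

PUSH 2  : [2]
PUSH -3 : [2, -3]
DUP     : [2, -3, -3]
POP     : [2, -3]
OVER    : [2, -3, 2]
ADD     : [2, -1]
MUL     : [-2]
PUSH -5 : [-2, -5]
DIV     : [0]
NEG     : [0]
PUSH -2 : [0, -2]
ADD     : [-2]
DUP     : [-2, -2]
ADD     : [-4]
PUSH 8  : [-4, 8]
MOD     : [-4]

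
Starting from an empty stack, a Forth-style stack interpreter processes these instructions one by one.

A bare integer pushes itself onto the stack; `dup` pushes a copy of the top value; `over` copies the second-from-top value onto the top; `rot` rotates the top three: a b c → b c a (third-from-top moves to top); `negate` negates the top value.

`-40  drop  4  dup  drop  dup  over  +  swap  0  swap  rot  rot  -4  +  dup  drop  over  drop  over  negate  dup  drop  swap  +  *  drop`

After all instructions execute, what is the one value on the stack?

4

-40    -> [-40]
drop   -> []
4      -> [4]
dup    -> [4, 4]
drop   -> [4]
dup    -> [4, 4]
over   -> [4, 4, 4]
+      -> [4, 8]
swap   -> [8, 4]
0      -> [8, 4, 0]
swap   -> [8, 0, 4]
rot    -> [0, 4, 8]
rot    -> [4, 8, 0]
-4     -> [4, 8, 0, -4]
+      -> [4, 8, -4]
dup    -> [4, 8, -4, -4]
drop   -> [4, 8, -4]
over   -> [4, 8, -4, 8]
drop   -> [4, 8, -4]
over   -> [4, 8, -4, 8]
negate -> [4, 8, -4, -8]
dup    -> [4, 8, -4, -8, -8]
drop   -> [4, 8, -4, -8]
swap   -> [4, 8, -8, -4]
+      -> [4, 8, -12]
*      -> [4, -96]
drop   -> [4]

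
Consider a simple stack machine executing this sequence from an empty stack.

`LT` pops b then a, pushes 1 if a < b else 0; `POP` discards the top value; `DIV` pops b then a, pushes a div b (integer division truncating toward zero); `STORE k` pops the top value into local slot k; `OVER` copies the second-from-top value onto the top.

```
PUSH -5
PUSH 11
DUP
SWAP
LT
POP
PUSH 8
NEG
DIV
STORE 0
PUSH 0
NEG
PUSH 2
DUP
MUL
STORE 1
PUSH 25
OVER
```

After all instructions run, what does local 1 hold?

4

PUSH -5 : -5
PUSH 11 : -5 11
DUP     : -5 11 11
SWAP    : -5 11 11
LT      : -5 0
POP     : -5
PUSH 8  : -5 8
NEG     : -5 -8
DIV     : 0
STORE 0 : (empty)
PUSH 0  : 0
NEG     : 0
PUSH 2  : 0 2
DUP     : 0 2 2
MUL     : 0 4
STORE 1 : 0
PUSH 25 : 0 25
OVER    : 0 25 0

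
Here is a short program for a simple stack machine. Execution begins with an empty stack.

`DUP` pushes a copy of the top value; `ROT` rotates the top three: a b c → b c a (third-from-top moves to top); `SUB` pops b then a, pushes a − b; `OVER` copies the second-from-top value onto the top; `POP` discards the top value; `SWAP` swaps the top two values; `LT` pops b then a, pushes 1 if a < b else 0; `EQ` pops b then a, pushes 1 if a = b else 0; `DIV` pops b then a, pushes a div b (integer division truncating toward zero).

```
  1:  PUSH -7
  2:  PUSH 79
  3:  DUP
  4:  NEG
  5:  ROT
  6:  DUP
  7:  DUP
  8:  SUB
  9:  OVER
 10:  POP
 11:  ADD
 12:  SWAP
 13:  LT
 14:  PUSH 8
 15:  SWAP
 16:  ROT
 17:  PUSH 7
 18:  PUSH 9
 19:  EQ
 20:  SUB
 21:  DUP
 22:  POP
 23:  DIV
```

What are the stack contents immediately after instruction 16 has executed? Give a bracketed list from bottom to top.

PUSH -7 → [-7]
PUSH 79 → [-7, 79]
DUP     → [-7, 79, 79]
NEG     → [-7, 79, -79]
ROT     → [79, -79, -7]
DUP     → [79, -79, -7, -7]
DUP     → [79, -79, -7, -7, -7]
SUB     → [79, -79, -7, 0]
OVER    → [79, -79, -7, 0, -7]
POP     → [79, -79, -7, 0]
ADD     → [79, -79, -7]
SWAP    → [79, -7, -79]
LT      → [79, 0]
PUSH 8  → [79, 0, 8]
SWAP    → [79, 8, 0]
ROT     → [8, 0, 79]

[8, 0, 79]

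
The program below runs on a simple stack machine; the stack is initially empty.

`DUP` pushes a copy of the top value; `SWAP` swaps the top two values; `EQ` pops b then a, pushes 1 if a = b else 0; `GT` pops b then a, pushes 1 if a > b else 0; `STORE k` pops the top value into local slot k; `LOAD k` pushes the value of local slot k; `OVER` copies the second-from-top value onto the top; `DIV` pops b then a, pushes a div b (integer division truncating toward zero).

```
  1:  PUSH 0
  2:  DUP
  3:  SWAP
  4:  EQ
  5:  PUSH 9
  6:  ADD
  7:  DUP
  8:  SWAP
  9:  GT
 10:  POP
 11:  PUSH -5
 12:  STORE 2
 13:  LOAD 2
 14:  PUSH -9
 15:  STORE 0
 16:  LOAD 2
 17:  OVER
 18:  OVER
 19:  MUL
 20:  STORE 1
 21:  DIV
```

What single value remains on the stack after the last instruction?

PUSH 0   0
DUP      0 0
SWAP     0 0
EQ       1
PUSH 9   1 9
ADD      10
DUP      10 10
SWAP     10 10
GT       0
POP      (empty)
PUSH -5  -5
STORE 2  (empty)
LOAD 2   -5
PUSH -9  -5 -9
STORE 0  -5
LOAD 2   -5 -5
OVER     -5 -5 -5
OVER     -5 -5 -5 -5
MUL      -5 -5 25
STORE 1  -5 -5
DIV      1

1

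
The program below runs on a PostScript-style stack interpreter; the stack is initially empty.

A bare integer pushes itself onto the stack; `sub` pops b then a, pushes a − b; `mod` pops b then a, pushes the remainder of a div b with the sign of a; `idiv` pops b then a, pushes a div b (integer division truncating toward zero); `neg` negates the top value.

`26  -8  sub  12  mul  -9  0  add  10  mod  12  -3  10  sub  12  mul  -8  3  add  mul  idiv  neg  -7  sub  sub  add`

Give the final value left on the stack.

392

26   : [26]
-8   : [26, -8]
sub  : [34]
12   : [34, 12]
mul  : [408]
-9   : [408, -9]
0    : [408, -9, 0]
add  : [408, -9]
10   : [408, -9, 10]
mod  : [408, -9]
12   : [408, -9, 12]
-3   : [408, -9, 12, -3]
10   : [408, -9, 12, -3, 10]
sub  : [408, -9, 12, -13]
12   : [408, -9, 12, -13, 12]
mul  : [408, -9, 12, -156]
-8   : [408, -9, 12, -156, -8]
3    : [408, -9, 12, -156, -8, 3]
add  : [408, -9, 12, -156, -5]
mul  : [408, -9, 12, 780]
idiv : [408, -9, 0]
neg  : [408, -9, 0]
-7   : [408, -9, 0, -7]
sub  : [408, -9, 7]
sub  : [408, -16]
add  : [392]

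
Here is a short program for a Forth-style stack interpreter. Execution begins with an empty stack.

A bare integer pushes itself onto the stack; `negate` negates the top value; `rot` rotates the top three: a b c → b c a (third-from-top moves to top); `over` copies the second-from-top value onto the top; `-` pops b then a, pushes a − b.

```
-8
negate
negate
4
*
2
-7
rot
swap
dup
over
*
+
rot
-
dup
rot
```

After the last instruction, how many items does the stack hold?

3

-8     → [-8]
negate → [8]
negate → [-8]
4      → [-8, 4]
*      → [-32]
2      → [-32, 2]
-7     → [-32, 2, -7]
rot    → [2, -7, -32]
swap   → [2, -32, -7]
dup    → [2, -32, -7, -7]
over   → [2, -32, -7, -7, -7]
*      → [2, -32, -7, 49]
+      → [2, -32, 42]
rot    → [-32, 42, 2]
-      → [-32, 40]
dup    → [-32, 40, 40]
rot    → [40, 40, -32]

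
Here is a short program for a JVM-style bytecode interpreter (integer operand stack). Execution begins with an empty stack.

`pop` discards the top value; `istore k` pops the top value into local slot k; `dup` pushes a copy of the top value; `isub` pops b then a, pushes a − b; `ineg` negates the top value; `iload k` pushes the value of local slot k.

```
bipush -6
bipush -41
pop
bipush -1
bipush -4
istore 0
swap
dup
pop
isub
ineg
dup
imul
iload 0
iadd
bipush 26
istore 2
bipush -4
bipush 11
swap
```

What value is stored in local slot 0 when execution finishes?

-4

bipush -6  -> -6
bipush -41 -> -6 -41
pop        -> -6
bipush -1  -> -6 -1
bipush -4  -> -6 -1 -4
istore 0   -> -6 -1
swap       -> -1 -6
dup        -> -1 -6 -6
pop        -> -1 -6
isub       -> 5
ineg       -> -5
dup        -> -5 -5
imul       -> 25
iload 0    -> 25 -4
iadd       -> 21
bipush 26  -> 21 26
istore 2   -> 21
bipush -4  -> 21 -4
bipush 11  -> 21 -4 11
swap       -> 21 11 -4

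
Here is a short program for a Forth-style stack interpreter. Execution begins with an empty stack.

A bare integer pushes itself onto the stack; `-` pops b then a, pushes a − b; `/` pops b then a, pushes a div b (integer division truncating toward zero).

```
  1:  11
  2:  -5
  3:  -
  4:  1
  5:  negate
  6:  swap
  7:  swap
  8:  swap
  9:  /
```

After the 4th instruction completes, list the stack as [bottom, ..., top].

11  11
-5  11 -5
-   16
1   16 1

[16, 1]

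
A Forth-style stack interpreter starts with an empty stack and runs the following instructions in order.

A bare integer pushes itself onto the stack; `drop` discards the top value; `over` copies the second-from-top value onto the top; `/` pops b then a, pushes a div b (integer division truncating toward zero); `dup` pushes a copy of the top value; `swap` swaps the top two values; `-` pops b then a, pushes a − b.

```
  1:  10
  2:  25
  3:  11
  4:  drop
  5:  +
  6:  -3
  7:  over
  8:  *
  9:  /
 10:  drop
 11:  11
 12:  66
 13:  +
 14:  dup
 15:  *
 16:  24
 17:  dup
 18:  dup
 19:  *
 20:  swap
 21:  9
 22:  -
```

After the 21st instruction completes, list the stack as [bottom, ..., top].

10   : [10]
25   : [10, 25]
11   : [10, 25, 11]
drop : [10, 25]
+    : [35]
-3   : [35, -3]
over : [35, -3, 35]
*    : [35, -105]
/    : [0]
drop : []
11   : [11]
66   : [11, 66]
+    : [77]
dup  : [77, 77]
*    : [5929]
24   : [5929, 24]
dup  : [5929, 24, 24]
dup  : [5929, 24, 24, 24]
*    : [5929, 24, 576]
swap : [5929, 576, 24]
9    : [5929, 576, 24, 9]

[5929, 576, 24, 9]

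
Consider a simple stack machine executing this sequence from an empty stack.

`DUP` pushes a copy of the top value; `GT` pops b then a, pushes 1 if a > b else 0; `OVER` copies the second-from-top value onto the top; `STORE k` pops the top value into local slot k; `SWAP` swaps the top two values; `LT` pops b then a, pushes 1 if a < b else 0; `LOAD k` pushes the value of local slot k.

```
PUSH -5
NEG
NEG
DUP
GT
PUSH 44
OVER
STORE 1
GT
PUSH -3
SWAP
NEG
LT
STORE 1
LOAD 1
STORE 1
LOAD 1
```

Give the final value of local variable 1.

PUSH -5 → [-5]
NEG     → [5]
NEG     → [-5]
DUP     → [-5, -5]
GT      → [0]
PUSH 44 → [0, 44]
OVER    → [0, 44, 0]
STORE 1 → [0, 44]
GT      → [0]
PUSH -3 → [0, -3]
SWAP    → [-3, 0]
NEG     → [-3, 0]
LT      → [1]
STORE 1 → []
LOAD 1  → [1]
STORE 1 → []
LOAD 1  → [1]

1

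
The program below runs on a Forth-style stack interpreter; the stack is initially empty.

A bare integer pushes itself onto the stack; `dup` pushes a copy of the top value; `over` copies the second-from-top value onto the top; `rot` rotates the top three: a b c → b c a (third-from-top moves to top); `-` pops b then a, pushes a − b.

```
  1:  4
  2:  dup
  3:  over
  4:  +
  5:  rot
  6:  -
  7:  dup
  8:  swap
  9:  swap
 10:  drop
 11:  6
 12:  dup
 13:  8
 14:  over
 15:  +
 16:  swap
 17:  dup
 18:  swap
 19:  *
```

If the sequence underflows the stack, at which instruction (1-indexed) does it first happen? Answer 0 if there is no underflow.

4    : [4]
dup  : [4, 4]
over : [4, 4, 4]
+    : [4, 8]
rot  — needs 3 operands, stack has 2 → underflow

5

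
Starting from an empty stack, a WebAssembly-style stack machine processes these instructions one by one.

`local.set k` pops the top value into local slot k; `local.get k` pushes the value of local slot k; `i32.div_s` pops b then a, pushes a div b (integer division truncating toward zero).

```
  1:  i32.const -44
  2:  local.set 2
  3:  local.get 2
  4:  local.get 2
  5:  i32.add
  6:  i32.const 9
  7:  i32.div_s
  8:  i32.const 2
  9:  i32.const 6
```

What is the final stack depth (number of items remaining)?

i32.const -44 → -44
local.set 2   → (empty)
local.get 2   → -44
local.get 2   → -44 -44
i32.add       → -88
i32.const 9   → -88 9
i32.div_s     → -9
i32.const 2   → -9 2
i32.const 6   → -9 2 6

3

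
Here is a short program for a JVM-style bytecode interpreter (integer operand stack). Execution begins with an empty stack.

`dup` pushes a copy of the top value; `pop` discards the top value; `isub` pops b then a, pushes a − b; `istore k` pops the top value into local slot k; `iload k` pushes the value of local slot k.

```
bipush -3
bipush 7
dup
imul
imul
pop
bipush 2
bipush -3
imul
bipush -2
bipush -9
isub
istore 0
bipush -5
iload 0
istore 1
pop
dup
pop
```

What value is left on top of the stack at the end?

bipush -3 -> -3
bipush 7  -> -3 7
dup       -> -3 7 7
imul      -> -3 49
imul      -> -147
pop       -> (empty)
bipush 2  -> 2
bipush -3 -> 2 -3
imul      -> -6
bipush -2 -> -6 -2
bipush -9 -> -6 -2 -9
isub      -> -6 7
istore 0  -> -6
bipush -5 -> -6 -5
iload 0   -> -6 -5 7
istore 1  -> -6 -5
pop       -> -6
dup       -> -6 -6
pop       -> -6

-6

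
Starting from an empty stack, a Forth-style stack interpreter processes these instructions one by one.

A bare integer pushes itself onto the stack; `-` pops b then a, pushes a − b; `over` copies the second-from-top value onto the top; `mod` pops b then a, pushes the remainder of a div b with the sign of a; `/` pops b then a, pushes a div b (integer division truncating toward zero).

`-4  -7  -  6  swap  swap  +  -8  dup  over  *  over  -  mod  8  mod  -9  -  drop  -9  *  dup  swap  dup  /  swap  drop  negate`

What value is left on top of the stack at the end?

-4     → [-4]
-7     → [-4, -7]
-      → [3]
6      → [3, 6]
swap   → [6, 3]
swap   → [3, 6]
+      → [9]
-8     → [9, -8]
dup    → [9, -8, -8]
over   → [9, -8, -8, -8]
*      → [9, -8, 64]
over   → [9, -8, 64, -8]
-      → [9, -8, 72]
mod    → [9, -8]
8      → [9, -8, 8]
mod    → [9, 0]
-9     → [9, 0, -9]
-      → [9, 9]
drop   → [9]
-9     → [9, -9]
*      → [-81]
dup    → [-81, -81]
swap   → [-81, -81]
dup    → [-81, -81, -81]
/      → [-81, 1]
swap   → [1, -81]
drop   → [1]
negate → [-1]

-1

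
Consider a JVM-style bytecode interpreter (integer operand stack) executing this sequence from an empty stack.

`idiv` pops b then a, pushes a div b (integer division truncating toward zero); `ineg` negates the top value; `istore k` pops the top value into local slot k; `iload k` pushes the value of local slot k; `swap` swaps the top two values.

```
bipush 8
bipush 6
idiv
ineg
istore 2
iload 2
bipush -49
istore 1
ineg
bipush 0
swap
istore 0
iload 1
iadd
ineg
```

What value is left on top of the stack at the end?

bipush 8   -> [8]
bipush 6   -> [8, 6]
idiv       -> [1]
ineg       -> [-1]
istore 2   -> []
iload 2    -> [-1]
bipush -49 -> [-1, -49]
istore 1   -> [-1]
ineg       -> [1]
bipush 0   -> [1, 0]
swap       -> [0, 1]
istore 0   -> [0]
iload 1    -> [0, -49]
iadd       -> [-49]
ineg       -> [49]

49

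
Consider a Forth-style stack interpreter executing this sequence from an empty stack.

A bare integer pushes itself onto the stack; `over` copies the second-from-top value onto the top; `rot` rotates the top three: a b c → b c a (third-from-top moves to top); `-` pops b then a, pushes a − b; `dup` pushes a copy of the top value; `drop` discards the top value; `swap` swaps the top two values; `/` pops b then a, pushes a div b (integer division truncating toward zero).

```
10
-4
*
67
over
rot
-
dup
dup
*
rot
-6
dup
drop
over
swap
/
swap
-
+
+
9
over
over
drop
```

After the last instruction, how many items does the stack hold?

10   -> [10]
-4   -> [10, -4]
*    -> [-40]
67   -> [-40, 67]
over -> [-40, 67, -40]
rot  -> [67, -40, -40]
-    -> [67, 0]
dup  -> [67, 0, 0]
dup  -> [67, 0, 0, 0]
*    -> [67, 0, 0]
rot  -> [0, 0, 67]
-6   -> [0, 0, 67, -6]
dup  -> [0, 0, 67, -6, -6]
drop -> [0, 0, 67, -6]
over -> [0, 0, 67, -6, 67]
swap -> [0, 0, 67, 67, -6]
/    -> [0, 0, 67, -11]
swap -> [0, 0, -11, 67]
-    -> [0, 0, -78]
+    -> [0, -78]
+    -> [-78]
9    -> [-78, 9]
over -> [-78, 9, -78]
over -> [-78, 9, -78, 9]
drop -> [-78, 9, -78]

3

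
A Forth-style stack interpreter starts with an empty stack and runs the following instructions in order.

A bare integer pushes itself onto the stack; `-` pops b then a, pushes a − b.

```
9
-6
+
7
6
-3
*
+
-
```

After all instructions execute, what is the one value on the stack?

9  : 9
-6 : 9 -6
+  : 3
7  : 3 7
6  : 3 7 6
-3 : 3 7 6 -3
*  : 3 7 -18
+  : 3 -11
-  : 14

14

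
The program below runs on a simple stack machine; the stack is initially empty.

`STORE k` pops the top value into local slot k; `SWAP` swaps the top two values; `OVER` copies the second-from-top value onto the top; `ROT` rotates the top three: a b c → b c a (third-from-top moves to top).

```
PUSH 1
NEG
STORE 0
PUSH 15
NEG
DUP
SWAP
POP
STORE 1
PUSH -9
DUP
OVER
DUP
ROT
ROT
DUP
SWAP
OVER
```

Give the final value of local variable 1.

PUSH 1   [1]
NEG      [-1]
STORE 0  []
PUSH 15  [15]
NEG      [-15]
DUP      [-15, -15]
SWAP     [-15, -15]
POP      [-15]
STORE 1  []
PUSH -9  [-9]
DUP      [-9, -9]
OVER     [-9, -9, -9]
DUP      [-9, -9, -9, -9]
ROT      [-9, -9, -9, -9]
ROT      [-9, -9, -9, -9]
DUP      [-9, -9, -9, -9, -9]
SWAP     [-9, -9, -9, -9, -9]
OVER     [-9, -9, -9, -9, -9, -9]

-15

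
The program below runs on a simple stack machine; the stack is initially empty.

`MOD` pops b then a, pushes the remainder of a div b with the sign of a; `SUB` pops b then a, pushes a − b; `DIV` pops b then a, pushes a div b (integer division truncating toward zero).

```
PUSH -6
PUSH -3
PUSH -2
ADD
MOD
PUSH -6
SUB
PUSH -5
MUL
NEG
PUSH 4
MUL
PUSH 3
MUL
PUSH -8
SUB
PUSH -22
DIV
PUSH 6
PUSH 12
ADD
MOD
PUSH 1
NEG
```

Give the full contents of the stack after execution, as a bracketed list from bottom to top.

[-14, -1]

PUSH -6   [-6]
PUSH -3   [-6, -3]
PUSH -2   [-6, -3, -2]
ADD       [-6, -5]
MOD       [-1]
PUSH -6   [-1, -6]
SUB       [5]
PUSH -5   [5, -5]
MUL       [-25]
NEG       [25]
PUSH 4    [25, 4]
MUL       [100]
PUSH 3    [100, 3]
MUL       [300]
PUSH -8   [300, -8]
SUB       [308]
PUSH -22  [308, -22]
DIV       [-14]
PUSH 6    [-14, 6]
PUSH 12   [-14, 6, 12]
ADD       [-14, 18]
MOD       [-14]
PUSH 1    [-14, 1]
NEG       [-14, -1]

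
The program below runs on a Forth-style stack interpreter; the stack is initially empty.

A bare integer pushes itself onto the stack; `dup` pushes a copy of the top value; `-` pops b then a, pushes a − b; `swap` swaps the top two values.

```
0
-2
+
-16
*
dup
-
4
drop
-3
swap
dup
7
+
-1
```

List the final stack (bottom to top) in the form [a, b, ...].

0    : [0]
-2   : [0, -2]
+    : [-2]
-16  : [-2, -16]
*    : [32]
dup  : [32, 32]
-    : [0]
4    : [0, 4]
drop : [0]
-3   : [0, -3]
swap : [-3, 0]
dup  : [-3, 0, 0]
7    : [-3, 0, 0, 7]
+    : [-3, 0, 7]
-1   : [-3, 0, 7, -1]

[-3, 0, 7, -1]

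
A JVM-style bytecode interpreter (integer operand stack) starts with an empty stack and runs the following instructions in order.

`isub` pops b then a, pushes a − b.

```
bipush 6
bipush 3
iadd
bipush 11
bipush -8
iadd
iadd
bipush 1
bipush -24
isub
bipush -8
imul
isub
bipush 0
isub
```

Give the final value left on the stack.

212

bipush 6    6
bipush 3    6 3
iadd        9
bipush 11   9 11
bipush -8   9 11 -8
iadd        9 3
iadd        12
bipush 1    12 1
bipush -24  12 1 -24
isub        12 25
bipush -8   12 25 -8
imul        12 -200
isub        212
bipush 0    212 0
isub        212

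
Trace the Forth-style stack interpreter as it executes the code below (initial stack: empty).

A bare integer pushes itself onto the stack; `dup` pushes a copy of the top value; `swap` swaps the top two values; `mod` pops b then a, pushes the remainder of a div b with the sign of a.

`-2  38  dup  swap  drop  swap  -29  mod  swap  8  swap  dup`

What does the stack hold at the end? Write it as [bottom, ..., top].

[-2, 8, 38, 38]

-2   : -2
38   : -2 38
dup  : -2 38 38
swap : -2 38 38
drop : -2 38
swap : 38 -2
-29  : 38 -2 -29
mod  : 38 -2
swap : -2 38
8    : -2 38 8
swap : -2 8 38
dup  : -2 8 38 38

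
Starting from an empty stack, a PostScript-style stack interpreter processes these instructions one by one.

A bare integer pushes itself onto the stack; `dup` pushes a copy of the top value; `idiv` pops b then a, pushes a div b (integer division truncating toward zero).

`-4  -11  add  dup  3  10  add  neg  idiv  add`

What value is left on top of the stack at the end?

-14

-4    [-4]
-11   [-4, -11]
add   [-15]
dup   [-15, -15]
3     [-15, -15, 3]
10    [-15, -15, 3, 10]
add   [-15, -15, 13]
neg   [-15, -15, -13]
idiv  [-15, 1]
add   [-14]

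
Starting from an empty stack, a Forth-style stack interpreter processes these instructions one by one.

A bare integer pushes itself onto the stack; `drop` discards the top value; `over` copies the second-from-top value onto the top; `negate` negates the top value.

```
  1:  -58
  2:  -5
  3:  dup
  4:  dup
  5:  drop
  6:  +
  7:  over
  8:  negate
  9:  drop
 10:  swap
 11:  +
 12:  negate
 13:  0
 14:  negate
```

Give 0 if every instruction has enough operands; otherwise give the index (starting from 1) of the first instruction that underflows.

-58    : -58
-5     : -58 -5
dup    : -58 -5 -5
dup    : -58 -5 -5 -5
drop   : -58 -5 -5
+      : -58 -10
over   : -58 -10 -58
negate : -58 -10 58
drop   : -58 -10
swap   : -10 -58
+      : -68
negate : 68
0      : 68 0
negate : 68 0

0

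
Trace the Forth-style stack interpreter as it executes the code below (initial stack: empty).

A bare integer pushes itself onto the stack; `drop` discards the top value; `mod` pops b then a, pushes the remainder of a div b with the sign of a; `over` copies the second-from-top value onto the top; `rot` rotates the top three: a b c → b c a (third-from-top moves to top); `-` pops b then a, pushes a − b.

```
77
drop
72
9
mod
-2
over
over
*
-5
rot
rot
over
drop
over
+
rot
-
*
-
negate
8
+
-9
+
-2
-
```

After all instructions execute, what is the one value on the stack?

-5

77      77
drop    (empty)
72      72
9       72 9
mod     0
-2      0 -2
over    0 -2 0
over    0 -2 0 -2
*       0 -2 0
-5      0 -2 0 -5
rot     0 0 -5 -2
rot     0 -5 -2 0
over    0 -5 -2 0 -2
drop    0 -5 -2 0
over    0 -5 -2 0 -2
+       0 -5 -2 -2
rot     0 -2 -2 -5
-       0 -2 3
*       0 -6
-       6
negate  -6
8       -6 8
+       2
-9      2 -9
+       -7
-2      -7 -2
-       -5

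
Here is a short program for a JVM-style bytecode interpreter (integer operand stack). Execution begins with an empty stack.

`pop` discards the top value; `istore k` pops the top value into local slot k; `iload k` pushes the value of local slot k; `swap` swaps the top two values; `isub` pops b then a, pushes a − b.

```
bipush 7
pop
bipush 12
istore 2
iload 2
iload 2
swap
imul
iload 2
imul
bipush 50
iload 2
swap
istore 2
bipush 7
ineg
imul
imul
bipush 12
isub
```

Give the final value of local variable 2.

50

bipush 7  -> [7]
pop       -> []
bipush 12 -> [12]
istore 2  -> []
iload 2   -> [12]
iload 2   -> [12, 12]
swap      -> [12, 12]
imul      -> [144]
iload 2   -> [144, 12]
imul      -> [1728]
bipush 50 -> [1728, 50]
iload 2   -> [1728, 50, 12]
swap      -> [1728, 12, 50]
istore 2  -> [1728, 12]
bipush 7  -> [1728, 12, 7]
ineg      -> [1728, 12, -7]
imul      -> [1728, -84]
imul      -> [-145152]
bipush 12 -> [-145152, 12]
isub      -> [-145164]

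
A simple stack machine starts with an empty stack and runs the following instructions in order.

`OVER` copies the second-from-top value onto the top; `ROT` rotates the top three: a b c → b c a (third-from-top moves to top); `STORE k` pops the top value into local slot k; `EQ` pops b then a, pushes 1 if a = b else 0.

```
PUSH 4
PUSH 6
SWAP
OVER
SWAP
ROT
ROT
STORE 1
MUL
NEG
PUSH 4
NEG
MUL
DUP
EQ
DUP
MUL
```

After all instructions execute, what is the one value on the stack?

1

PUSH 4  -> 4
PUSH 6  -> 4 6
SWAP    -> 6 4
OVER    -> 6 4 6
SWAP    -> 6 6 4
ROT     -> 6 4 6
ROT     -> 4 6 6
STORE 1 -> 4 6
MUL     -> 24
NEG     -> -24
PUSH 4  -> -24 4
NEG     -> -24 -4
MUL     -> 96
DUP     -> 96 96
EQ      -> 1
DUP     -> 1 1
MUL     -> 1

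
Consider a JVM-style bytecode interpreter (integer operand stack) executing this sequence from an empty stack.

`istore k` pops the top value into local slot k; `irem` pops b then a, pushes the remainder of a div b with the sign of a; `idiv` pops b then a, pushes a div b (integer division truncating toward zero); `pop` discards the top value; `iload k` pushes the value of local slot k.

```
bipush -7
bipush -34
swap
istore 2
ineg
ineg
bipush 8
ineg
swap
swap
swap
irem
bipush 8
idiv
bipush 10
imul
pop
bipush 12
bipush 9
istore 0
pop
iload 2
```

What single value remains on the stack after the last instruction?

bipush -7  -> [-7]
bipush -34 -> [-7, -34]
swap       -> [-34, -7]
istore 2   -> [-34]
ineg       -> [34]
ineg       -> [-34]
bipush 8   -> [-34, 8]
ineg       -> [-34, -8]
swap       -> [-8, -34]
swap       -> [-34, -8]
swap       -> [-8, -34]
irem       -> [-8]
bipush 8   -> [-8, 8]
idiv       -> [-1]
bipush 10  -> [-1, 10]
imul       -> [-10]
pop        -> []
bipush 12  -> [12]
bipush 9   -> [12, 9]
istore 0   -> [12]
pop        -> []
iload 2    -> [-7]

-7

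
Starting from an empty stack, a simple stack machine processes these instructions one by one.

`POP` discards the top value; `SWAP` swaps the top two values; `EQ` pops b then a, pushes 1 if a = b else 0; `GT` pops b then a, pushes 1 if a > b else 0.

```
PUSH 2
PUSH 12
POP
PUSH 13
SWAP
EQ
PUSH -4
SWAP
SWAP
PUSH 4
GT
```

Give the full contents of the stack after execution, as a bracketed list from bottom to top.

[0, 0]

PUSH 2  -> [2]
PUSH 12 -> [2, 12]
POP     -> [2]
PUSH 13 -> [2, 13]
SWAP    -> [13, 2]
EQ      -> [0]
PUSH -4 -> [0, -4]
SWAP    -> [-4, 0]
SWAP    -> [0, -4]
PUSH 4  -> [0, -4, 4]
GT      -> [0, 0]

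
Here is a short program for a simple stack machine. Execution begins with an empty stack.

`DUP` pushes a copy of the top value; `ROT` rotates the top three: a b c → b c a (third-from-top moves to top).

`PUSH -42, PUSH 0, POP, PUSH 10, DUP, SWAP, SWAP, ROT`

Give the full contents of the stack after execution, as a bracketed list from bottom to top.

PUSH -42  [-42]
PUSH 0    [-42, 0]
POP       [-42]
PUSH 10   [-42, 10]
DUP       [-42, 10, 10]
SWAP      [-42, 10, 10]
SWAP      [-42, 10, 10]
ROT       [10, 10, -42]

[10, 10, -42]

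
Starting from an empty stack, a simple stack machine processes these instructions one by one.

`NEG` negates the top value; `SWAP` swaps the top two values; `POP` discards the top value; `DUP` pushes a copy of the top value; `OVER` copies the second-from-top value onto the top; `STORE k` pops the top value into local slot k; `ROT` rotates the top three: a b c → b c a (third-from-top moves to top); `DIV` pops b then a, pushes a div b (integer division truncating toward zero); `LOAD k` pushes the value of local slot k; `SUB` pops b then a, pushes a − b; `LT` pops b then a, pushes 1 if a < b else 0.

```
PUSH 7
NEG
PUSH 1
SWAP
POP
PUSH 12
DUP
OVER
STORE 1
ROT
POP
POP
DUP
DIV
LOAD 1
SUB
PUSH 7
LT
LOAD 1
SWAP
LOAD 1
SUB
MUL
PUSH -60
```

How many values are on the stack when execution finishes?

2

PUSH 7    7
NEG       -7
PUSH 1    -7 1
SWAP      1 -7
POP       1
PUSH 12   1 12
DUP       1 12 12
OVER      1 12 12 12
STORE 1   1 12 12
ROT       12 12 1
POP       12 12
POP       12
DUP       12 12
DIV       1
LOAD 1    1 12
SUB       -11
PUSH 7    -11 7
LT        1
LOAD 1    1 12
SWAP      12 1
LOAD 1    12 1 12
SUB       12 -11
MUL       -132
PUSH -60  -132 -60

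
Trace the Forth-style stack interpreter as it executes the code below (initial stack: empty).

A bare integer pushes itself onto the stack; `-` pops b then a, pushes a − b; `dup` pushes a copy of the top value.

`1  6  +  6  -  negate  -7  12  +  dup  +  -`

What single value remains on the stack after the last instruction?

-11

1      -> 1
6      -> 1 6
+      -> 7
6      -> 7 6
-      -> 1
negate -> -1
-7     -> -1 -7
12     -> -1 -7 12
+      -> -1 5
dup    -> -1 5 5
+      -> -1 10
-      -> -11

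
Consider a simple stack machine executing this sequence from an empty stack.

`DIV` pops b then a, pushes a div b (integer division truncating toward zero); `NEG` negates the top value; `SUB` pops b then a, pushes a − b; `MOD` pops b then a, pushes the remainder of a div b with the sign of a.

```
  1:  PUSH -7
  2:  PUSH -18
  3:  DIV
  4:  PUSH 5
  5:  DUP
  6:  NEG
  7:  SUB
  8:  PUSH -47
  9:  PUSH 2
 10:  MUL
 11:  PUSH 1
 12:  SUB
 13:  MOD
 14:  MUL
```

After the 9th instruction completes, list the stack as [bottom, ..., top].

[0, 10, -47, 2]

PUSH -7   [-7]
PUSH -18  [-7, -18]
DIV       [0]
PUSH 5    [0, 5]
DUP       [0, 5, 5]
NEG       [0, 5, -5]
SUB       [0, 10]
PUSH -47  [0, 10, -47]
PUSH 2    [0, 10, -47, 2]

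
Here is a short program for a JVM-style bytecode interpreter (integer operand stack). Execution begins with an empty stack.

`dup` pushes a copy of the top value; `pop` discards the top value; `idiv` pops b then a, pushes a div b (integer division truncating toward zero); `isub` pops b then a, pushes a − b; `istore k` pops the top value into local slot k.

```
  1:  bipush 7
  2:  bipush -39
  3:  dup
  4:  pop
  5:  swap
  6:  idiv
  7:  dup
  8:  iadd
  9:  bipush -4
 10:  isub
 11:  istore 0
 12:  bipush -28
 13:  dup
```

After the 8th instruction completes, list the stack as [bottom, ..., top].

[-10]

bipush 7   -> 7
bipush -39 -> 7 -39
dup        -> 7 -39 -39
pop        -> 7 -39
swap       -> -39 7
idiv       -> -5
dup        -> -5 -5
iadd       -> -10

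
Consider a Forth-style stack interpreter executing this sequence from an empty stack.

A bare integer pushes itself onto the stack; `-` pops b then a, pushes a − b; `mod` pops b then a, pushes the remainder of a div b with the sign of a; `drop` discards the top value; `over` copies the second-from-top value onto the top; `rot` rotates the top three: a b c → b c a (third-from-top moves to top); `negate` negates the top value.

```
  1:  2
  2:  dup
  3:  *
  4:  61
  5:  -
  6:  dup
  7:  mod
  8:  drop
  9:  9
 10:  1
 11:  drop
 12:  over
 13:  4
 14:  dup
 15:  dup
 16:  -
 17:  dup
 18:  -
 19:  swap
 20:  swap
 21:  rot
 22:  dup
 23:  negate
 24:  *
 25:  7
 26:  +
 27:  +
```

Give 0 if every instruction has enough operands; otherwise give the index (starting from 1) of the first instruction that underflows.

2    -> [2]
dup  -> [2, 2]
*    -> [4]
61   -> [4, 61]
-    -> [-57]
dup  -> [-57, -57]
mod  -> [0]
drop -> []
9    -> [9]
1    -> [9, 1]
drop -> [9]
over  — needs 2 operands, stack has 1 → underflow

12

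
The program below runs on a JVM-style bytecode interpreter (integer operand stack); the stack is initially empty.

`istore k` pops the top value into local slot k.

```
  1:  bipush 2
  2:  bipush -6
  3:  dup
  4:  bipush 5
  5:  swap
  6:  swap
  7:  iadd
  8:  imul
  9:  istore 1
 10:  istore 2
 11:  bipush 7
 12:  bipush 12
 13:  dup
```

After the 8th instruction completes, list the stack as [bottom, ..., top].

[2, 6]

bipush 2  -> [2]
bipush -6 -> [2, -6]
dup       -> [2, -6, -6]
bipush 5  -> [2, -6, -6, 5]
swap      -> [2, -6, 5, -6]
swap      -> [2, -6, -6, 5]
iadd      -> [2, -6, -1]
imul      -> [2, 6]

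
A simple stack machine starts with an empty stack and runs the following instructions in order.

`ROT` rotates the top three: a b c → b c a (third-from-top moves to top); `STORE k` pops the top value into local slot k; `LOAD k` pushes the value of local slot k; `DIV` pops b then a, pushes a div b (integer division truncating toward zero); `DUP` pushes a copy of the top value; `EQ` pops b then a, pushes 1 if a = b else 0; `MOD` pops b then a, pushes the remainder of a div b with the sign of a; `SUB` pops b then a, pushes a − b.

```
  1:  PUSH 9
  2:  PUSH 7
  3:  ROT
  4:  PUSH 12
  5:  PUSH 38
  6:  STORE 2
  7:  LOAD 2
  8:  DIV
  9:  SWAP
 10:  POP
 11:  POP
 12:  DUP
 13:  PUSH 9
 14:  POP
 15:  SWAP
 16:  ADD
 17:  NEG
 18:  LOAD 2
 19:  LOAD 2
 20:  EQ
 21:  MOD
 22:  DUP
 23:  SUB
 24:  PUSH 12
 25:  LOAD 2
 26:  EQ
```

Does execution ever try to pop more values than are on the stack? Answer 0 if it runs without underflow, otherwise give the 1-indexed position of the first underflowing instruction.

3

PUSH 9  9
PUSH 7  9 7
ROT  — needs 3 operands, stack has 2 → underflow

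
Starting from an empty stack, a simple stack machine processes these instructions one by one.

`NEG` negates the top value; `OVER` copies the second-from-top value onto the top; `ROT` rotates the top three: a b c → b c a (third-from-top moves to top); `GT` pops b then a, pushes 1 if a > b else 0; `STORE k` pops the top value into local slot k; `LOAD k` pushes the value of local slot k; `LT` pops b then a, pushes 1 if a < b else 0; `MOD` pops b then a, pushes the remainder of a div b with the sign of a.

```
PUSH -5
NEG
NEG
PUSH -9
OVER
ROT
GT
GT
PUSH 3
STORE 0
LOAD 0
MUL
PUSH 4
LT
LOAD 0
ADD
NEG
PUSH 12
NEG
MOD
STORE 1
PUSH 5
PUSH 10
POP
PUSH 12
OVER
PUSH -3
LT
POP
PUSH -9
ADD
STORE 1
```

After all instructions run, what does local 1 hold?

PUSH -5 → [-5]
NEG     → [5]
NEG     → [-5]
PUSH -9 → [-5, -9]
OVER    → [-5, -9, -5]
ROT     → [-9, -5, -5]
GT      → [-9, 0]
GT      → [0]
PUSH 3  → [0, 3]
STORE 0 → [0]
LOAD 0  → [0, 3]
MUL     → [0]
PUSH 4  → [0, 4]
LT      → [1]
LOAD 0  → [1, 3]
ADD     → [4]
NEG     → [-4]
PUSH 12 → [-4, 12]
NEG     → [-4, -12]
MOD     → [-4]
STORE 1 → []
PUSH 5  → [5]
PUSH 10 → [5, 10]
POP     → [5]
PUSH 12 → [5, 12]
OVER    → [5, 12, 5]
PUSH -3 → [5, 12, 5, -3]
LT      → [5, 12, 0]
POP     → [5, 12]
PUSH -9 → [5, 12, -9]
ADD     → [5, 3]
STORE 1 → [5]

3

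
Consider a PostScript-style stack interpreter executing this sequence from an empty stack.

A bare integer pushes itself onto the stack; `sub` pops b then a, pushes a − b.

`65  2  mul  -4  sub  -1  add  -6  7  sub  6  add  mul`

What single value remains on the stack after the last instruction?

-931

65  → 65
2   → 65 2
mul → 130
-4  → 130 -4
sub → 134
-1  → 134 -1
add → 133
-6  → 133 -6
7   → 133 -6 7
sub → 133 -13
6   → 133 -13 6
add → 133 -7
mul → -931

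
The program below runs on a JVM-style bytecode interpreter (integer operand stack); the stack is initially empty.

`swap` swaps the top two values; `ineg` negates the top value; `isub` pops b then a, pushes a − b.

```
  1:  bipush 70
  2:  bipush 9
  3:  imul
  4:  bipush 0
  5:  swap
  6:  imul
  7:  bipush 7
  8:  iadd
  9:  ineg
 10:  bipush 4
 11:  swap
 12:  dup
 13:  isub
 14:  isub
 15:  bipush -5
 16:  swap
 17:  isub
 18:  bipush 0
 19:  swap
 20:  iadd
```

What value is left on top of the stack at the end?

-9

bipush 70 : [70]
bipush 9  : [70, 9]
imul      : [630]
bipush 0  : [630, 0]
swap      : [0, 630]
imul      : [0]
bipush 7  : [0, 7]
iadd      : [7]
ineg      : [-7]
bipush 4  : [-7, 4]
swap      : [4, -7]
dup       : [4, -7, -7]
isub      : [4, 0]
isub      : [4]
bipush -5 : [4, -5]
swap      : [-5, 4]
isub      : [-9]
bipush 0  : [-9, 0]
swap      : [0, -9]
iadd      : [-9]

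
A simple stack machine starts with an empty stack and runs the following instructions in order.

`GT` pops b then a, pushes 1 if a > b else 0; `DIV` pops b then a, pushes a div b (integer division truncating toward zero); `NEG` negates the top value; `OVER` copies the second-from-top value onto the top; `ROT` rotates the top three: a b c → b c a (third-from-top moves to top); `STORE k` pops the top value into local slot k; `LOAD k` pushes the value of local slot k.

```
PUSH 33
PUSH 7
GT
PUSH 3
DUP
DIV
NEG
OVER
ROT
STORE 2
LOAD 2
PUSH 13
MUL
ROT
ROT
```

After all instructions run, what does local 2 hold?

PUSH 33 : 33
PUSH 7  : 33 7
GT      : 1
PUSH 3  : 1 3
DUP     : 1 3 3
DIV     : 1 1
NEG     : 1 -1
OVER    : 1 -1 1
ROT     : -1 1 1
STORE 2 : -1 1
LOAD 2  : -1 1 1
PUSH 13 : -1 1 1 13
MUL     : -1 1 13
ROT     : 1 13 -1
ROT     : 13 -1 1

1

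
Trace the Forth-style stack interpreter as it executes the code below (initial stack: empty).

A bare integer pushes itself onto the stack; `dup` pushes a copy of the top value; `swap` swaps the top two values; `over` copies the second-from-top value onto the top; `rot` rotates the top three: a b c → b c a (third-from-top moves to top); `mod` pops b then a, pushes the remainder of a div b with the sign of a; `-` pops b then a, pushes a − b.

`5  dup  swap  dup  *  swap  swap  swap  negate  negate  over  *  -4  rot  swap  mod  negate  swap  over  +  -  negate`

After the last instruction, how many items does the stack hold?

5       5
dup     5 5
swap    5 5
dup     5 5 5
*       5 25
swap    25 5
swap    5 25
swap    25 5
negate  25 -5
negate  25 5
over    25 5 25
*       25 125
-4      25 125 -4
rot     125 -4 25
swap    125 25 -4
mod     125 1
negate  125 -1
swap    -1 125
over    -1 125 -1
+       -1 124
-       -125
negate  125

1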